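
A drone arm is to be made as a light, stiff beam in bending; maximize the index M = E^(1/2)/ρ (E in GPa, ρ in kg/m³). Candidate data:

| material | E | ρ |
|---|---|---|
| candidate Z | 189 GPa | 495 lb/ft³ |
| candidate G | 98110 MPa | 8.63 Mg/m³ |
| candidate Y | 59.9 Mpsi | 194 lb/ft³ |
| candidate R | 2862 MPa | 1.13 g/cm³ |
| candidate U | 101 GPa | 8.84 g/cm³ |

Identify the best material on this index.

In SI units:
  candidate Z: E = 189.0 GPa, ρ = 7929 kg/m³
  candidate G: E = 98.11 GPa, ρ = 8630 kg/m³
  candidate Y: E = 413.0 GPa, ρ = 3108 kg/m³
  candidate R: E = 2.862 GPa, ρ = 1130 kg/m³
  candidate U: E = 101.0 GPa, ρ = 8840 kg/m³
  candidate Y: M = 6.54×10⁻³
  candidate Z: M = 1.73×10⁻³
  candidate R: M = 1.50×10⁻³
  candidate G: M = 1.15×10⁻³
  candidate U: M = 1.14×10⁻³
The maximum is for candidate Y.

candidate Y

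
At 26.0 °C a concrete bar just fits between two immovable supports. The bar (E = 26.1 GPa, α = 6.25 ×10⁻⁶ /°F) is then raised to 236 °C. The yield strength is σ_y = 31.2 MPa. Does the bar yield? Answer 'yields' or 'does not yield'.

yields

α = 6.25×10⁻⁶/°F × 9/5 = 11.2×10⁻⁶/K.
ΔT = 210.0 K. Constrained thermal stress σ = E·α·ΔT = 26.10×10³ MPa × 11.2×10⁻⁶ × 210.0 = 61.7 MPa (compressive).
Compare to σ_y = 31.2 MPa: σ ≥ σ_y, so it yields.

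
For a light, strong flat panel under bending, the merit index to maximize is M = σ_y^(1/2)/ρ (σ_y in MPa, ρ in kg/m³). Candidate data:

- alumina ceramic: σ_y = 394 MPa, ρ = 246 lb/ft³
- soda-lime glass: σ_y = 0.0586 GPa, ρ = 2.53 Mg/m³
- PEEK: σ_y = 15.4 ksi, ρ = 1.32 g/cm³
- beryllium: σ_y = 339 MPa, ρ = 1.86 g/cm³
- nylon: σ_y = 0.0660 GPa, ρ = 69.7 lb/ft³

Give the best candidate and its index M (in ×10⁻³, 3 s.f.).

beryllium, M = 9.90×10⁻³

In SI units:
  alumina ceramic: σ_y = 394.0 MPa, ρ = 3941 kg/m³
  soda-lime glass: σ_y = 58.60 MPa, ρ = 2530 kg/m³
  PEEK: σ_y = 106.2 MPa, ρ = 1320 kg/m³
  beryllium: σ_y = 339.0 MPa, ρ = 1860 kg/m³
  nylon: σ_y = 66.00 MPa, ρ = 1116 kg/m³
  beryllium: M = 9.90×10⁻³
  PEEK: M = 7.81×10⁻³
  nylon: M = 7.28×10⁻³
  alumina ceramic: M = 5.04×10⁻³
  soda-lime glass: M = 3.03×10⁻³
Beryllium has the largest M.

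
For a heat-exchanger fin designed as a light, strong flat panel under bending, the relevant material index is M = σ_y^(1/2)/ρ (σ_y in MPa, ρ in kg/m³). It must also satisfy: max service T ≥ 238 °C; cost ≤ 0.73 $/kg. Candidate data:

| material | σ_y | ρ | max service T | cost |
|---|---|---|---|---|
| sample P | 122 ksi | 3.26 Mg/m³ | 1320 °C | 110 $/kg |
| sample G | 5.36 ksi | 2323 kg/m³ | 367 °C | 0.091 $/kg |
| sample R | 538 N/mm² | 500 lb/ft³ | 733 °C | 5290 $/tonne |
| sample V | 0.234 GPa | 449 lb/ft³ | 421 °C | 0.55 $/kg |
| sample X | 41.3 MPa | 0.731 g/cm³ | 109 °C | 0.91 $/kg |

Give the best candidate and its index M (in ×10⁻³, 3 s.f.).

sample G, M = 2.62×10⁻³

Screen on constraints: max service T ≥ 238 °C; cost ≤ 0.73 $/kg. Survivors: sample G, sample V.
Normalizing units and computing the index:
  sample G: σ_y = 36.96 MPa, ρ = 2323 kg/m³
  sample V: σ_y = 234.0 MPa, ρ = 7192 kg/m³
  sample G: M = 2.62×10⁻³
  sample V: M = 2.13×10⁻³
Sample G ranks first.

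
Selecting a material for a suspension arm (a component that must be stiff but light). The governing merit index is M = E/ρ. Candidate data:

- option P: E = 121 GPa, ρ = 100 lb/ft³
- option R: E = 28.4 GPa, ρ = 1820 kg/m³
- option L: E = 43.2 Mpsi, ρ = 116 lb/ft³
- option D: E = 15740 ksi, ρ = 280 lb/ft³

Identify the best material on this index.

option L

Putting every candidate on a common basis:
  option P: E = 121.0 GPa, ρ = 1602 kg/m³
  option R: E = 28.40 GPa, ρ = 1820 kg/m³
  option L: E = 297.9 GPa, ρ = 1858 kg/m³
  option D: E = 108.5 GPa, ρ = 4485 kg/m³
  option L: M = 160 MN·m/kg
  option P: M = 75.5 MN·m/kg
  option D: M = 24.2 MN·m/kg
  option R: M = 15.6 MN·m/kg
Option L has the largest M.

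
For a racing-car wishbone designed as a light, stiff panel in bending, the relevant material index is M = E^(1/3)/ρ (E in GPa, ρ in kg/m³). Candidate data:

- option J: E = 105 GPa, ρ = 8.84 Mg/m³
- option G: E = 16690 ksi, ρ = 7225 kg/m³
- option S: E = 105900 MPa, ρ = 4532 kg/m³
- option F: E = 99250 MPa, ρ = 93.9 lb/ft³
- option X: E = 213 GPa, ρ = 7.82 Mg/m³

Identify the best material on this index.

Normalizing units and computing the index:
  option J: E = 105.0 GPa, ρ = 8840 kg/m³
  option G: E = 115.1 GPa, ρ = 7225 kg/m³
  option S: E = 105.9 GPa, ρ = 4532 kg/m³
  option F: E = 99.25 GPa, ρ = 1504 kg/m³
  option X: E = 213.0 GPa, ρ = 7820 kg/m³
  option F: M = 3.08×10⁻³
  option S: M = 1.04×10⁻³
  option X: M = 0.764×10⁻³
  option G: M = 0.673×10⁻³
  option J: M = 0.534×10⁻³
Highest index: option F.

option F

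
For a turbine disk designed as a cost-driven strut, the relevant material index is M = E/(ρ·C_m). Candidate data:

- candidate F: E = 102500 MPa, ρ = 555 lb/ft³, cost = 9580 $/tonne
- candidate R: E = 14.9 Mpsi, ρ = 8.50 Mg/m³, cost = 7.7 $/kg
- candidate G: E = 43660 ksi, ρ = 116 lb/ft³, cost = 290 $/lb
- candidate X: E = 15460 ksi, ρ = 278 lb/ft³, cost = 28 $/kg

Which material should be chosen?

candidate R

Putting every candidate on a common basis:
  candidate F: E = 102.5 GPa, ρ = 8890 kg/m³, cost = 9.580 $/kg
  candidate R: E = 102.7 GPa, ρ = 8500 kg/m³, cost = 7.700 $/kg
  candidate G: E = 301.0 GPa, ρ = 1858 kg/m³, cost = 639.3 $/kg
  candidate X: E = 106.6 GPa, ρ = 4453 kg/m³, cost = 28.00 $/kg
  candidate R: M = 1.57 MN·m per $
  candidate F: M = 1.20 MN·m per $
  candidate X: M = 0.855 MN·m per $
  candidate G: M = 0.253 MN·m per $
The maximum is for candidate R.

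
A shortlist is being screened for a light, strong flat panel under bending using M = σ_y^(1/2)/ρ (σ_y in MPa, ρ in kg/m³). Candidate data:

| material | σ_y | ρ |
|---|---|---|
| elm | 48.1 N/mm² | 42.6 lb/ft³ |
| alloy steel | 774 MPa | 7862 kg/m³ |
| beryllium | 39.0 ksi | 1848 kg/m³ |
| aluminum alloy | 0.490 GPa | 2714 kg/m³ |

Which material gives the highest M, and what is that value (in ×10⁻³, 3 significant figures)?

elm, M = 10.2×10⁻³

Putting every candidate on a common basis:
  elm: σ_y = 48.10 MPa, ρ = 682.4 kg/m³
  alloy steel: σ_y = 774.0 MPa, ρ = 7862 kg/m³
  beryllium: σ_y = 268.9 MPa, ρ = 1848 kg/m³
  aluminum alloy: σ_y = 490.0 MPa, ρ = 2714 kg/m³
  elm: M = 10.2×10⁻³
  beryllium: M = 8.87×10⁻³
  aluminum alloy: M = 8.16×10⁻³
  alloy steel: M = 3.54×10⁻³
Highest index: elm.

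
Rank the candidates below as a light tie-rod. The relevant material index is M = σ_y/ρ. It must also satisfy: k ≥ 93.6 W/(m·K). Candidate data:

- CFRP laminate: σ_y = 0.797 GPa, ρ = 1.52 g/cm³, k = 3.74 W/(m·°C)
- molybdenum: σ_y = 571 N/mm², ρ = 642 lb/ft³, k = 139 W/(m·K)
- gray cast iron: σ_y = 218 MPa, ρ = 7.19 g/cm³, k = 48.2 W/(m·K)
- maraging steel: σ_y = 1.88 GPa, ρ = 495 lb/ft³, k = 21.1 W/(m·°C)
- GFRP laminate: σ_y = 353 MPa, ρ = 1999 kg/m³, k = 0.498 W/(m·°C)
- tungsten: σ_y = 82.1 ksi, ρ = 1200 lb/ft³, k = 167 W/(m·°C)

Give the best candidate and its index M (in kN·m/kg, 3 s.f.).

molybdenum, M = 55.5 kN·m/kg

Screen on constraints: k ≥ 93.6 W/(m·K). Survivors: molybdenum, tungsten.
Putting every candidate on a common basis:
  molybdenum: σ_y = 571.0 MPa, ρ = 10280 kg/m³
  tungsten: σ_y = 566.1 MPa, ρ = 19220 kg/m³
  molybdenum: M = 55.5 kN·m/kg
  tungsten: M = 29.4 kN·m/kg
Molybdenum has the largest M.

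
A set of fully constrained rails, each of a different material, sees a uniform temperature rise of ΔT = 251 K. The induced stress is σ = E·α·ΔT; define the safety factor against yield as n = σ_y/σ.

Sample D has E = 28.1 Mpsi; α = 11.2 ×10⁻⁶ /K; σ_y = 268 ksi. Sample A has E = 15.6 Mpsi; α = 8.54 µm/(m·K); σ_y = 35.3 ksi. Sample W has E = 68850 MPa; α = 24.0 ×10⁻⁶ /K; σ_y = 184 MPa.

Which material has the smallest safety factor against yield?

sample W

Converting E to GPa, α to ×10⁻⁶/K, σ_y to MPa, then σ and n for each:
  sample D: E = 193.7, α = 11.2, σ_y = 1848 → σ = 545 MPa, n = 3.39
  sample A: E = 107.6, α = 8.54, σ_y = 243.4 → σ = 231 MPa, n = 1.06
  sample W: E = 68.85, α = 24.0, σ_y = 184.0 → σ = 415 MPa, n = 0.444
The minimum is sample W at n = 0.444.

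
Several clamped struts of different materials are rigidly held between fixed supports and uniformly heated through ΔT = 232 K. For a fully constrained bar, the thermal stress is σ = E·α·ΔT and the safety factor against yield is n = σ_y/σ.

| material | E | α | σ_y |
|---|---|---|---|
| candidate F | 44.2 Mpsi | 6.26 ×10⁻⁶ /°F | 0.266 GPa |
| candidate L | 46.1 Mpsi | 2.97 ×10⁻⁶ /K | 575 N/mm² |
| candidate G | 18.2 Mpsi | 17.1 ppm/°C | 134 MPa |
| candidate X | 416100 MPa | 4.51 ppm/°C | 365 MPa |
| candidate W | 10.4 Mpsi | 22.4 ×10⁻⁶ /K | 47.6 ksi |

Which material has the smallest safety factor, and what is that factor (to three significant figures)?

candidate G, n = 0.269

With everything in SI (GPa, ×10⁻⁶/K, MPa):
  candidate F: E = 304.7, α = 11.3, σ_y = 266.0 → σ = 797 MPa, n = 0.334
  candidate L: E = 317.8, α = 2.97, σ_y = 575.0 → σ = 219 MPa, n = 2.63
  candidate G: E = 125.5, α = 17.1, σ_y = 134.0 → σ = 498 MPa, n = 0.269
  candidate X: E = 416.1, α = 4.51, σ_y = 365.0 → σ = 435 MPa, n = 0.838
  candidate W: E = 71.71, α = 22.4, σ_y = 328.2 → σ = 373 MPa, n = 0.881
Candidate G has the lowest safety factor, n = 0.269.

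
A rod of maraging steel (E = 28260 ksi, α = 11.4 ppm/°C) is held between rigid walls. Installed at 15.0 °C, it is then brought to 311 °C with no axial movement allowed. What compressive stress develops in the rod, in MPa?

657 MPa

E = 28260 ksi = 194.8 GPa.
ΔT = 296.0 K. Constrained thermal stress σ = E·α·ΔT = 194.8×10³ MPa × 11.4×10⁻⁶ × 296.0 = 657 MPa (compressive).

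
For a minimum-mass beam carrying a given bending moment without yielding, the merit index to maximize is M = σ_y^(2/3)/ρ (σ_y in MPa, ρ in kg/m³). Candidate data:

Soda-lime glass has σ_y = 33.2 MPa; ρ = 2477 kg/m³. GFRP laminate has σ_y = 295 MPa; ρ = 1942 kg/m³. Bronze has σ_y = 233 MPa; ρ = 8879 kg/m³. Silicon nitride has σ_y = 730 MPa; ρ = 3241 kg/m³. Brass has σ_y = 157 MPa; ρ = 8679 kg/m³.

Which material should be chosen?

silicon nitride

Per-candidate index values:
  silicon nitride: M = 25.0×10⁻³
  GFRP laminate: M = 22.8×10⁻³
  bronze: M = 4.26×10⁻³
  soda-lime glass: M = 4.17×10⁻³
  brass: M = 3.35×10⁻³
The maximum is for silicon nitride.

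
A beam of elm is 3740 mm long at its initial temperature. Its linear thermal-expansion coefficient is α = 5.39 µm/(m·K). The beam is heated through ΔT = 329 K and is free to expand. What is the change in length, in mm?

6.63 mm

ΔL = α·L₀·ΔT = 5.39×10⁻⁶ × 3740 mm × 329.0 K = 6.63 mm.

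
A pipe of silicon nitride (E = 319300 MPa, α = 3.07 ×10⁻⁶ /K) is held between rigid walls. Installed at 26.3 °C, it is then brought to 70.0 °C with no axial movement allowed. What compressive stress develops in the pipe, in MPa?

E = 319300 MPa = 319.3 GPa.
ΔT = 43.70 K. Constrained thermal stress σ = E·α·ΔT = 319.3×10³ MPa × 3.07×10⁻⁶ × 43.70 = 42.8 MPa (compressive).

42.8 MPa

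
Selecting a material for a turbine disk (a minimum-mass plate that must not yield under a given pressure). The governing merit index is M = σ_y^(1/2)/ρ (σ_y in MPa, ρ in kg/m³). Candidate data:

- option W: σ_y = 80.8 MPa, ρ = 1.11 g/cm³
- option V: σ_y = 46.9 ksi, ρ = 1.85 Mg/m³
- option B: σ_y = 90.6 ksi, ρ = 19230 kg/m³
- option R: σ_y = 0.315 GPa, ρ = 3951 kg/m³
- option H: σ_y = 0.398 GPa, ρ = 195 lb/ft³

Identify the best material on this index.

option V

Convert each candidate to consistent units, then evaluate M:
  option W: σ_y = 80.80 MPa, ρ = 1110 kg/m³
  option V: σ_y = 323.4 MPa, ρ = 1850 kg/m³
  option B: σ_y = 624.7 MPa, ρ = 19230 kg/m³
  option R: σ_y = 315.0 MPa, ρ = 3951 kg/m³
  option H: σ_y = 398.0 MPa, ρ = 3124 kg/m³
  option V: M = 9.72×10⁻³
  option W: M = 8.10×10⁻³
  option H: M = 6.39×10⁻³
  option R: M = 4.49×10⁻³
  option B: M = 1.30×10⁻³
Highest index: option V.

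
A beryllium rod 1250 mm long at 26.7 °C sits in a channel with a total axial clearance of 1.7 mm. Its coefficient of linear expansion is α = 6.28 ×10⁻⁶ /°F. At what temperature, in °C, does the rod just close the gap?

α = 6.28×10⁻⁶/°F × 9/5 = 11.3×10⁻⁶/K.
α·L₀·ΔT = 1.7 mm ⇒ ΔT = 1.7 / (11.3×10⁻⁶ × 1250.0) = 120.3 K.
T = 26.7 + 120.3 = 147.0 °C.

147 °C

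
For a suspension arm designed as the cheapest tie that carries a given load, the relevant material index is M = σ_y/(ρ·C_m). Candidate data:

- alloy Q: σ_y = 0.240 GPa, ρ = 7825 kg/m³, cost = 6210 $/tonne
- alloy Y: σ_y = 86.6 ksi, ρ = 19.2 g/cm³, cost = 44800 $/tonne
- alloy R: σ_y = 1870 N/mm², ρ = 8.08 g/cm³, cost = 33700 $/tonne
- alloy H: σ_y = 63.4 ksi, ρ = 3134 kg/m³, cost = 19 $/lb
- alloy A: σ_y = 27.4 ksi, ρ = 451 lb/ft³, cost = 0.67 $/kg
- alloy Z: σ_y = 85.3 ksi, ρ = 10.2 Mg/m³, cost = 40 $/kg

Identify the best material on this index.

Normalizing units and computing the index:
  alloy Q: σ_y = 240.0 MPa, ρ = 7825 kg/m³, cost = 6.210 $/kg
  alloy Y: σ_y = 597.1 MPa, ρ = 19200 kg/m³, cost = 44.80 $/kg
  alloy R: σ_y = 1870 MPa, ρ = 8080 kg/m³, cost = 33.70 $/kg
  alloy H: σ_y = 437.1 MPa, ρ = 3134 kg/m³, cost = 41.89 $/kg
  alloy A: σ_y = 188.9 MPa, ρ = 7224 kg/m³, cost = 0.6700 $/kg
  alloy Z: σ_y = 588.1 MPa, ρ = 10200 kg/m³, cost = 40.00 $/kg
  alloy A: M = 39.0 kN·m per $
  alloy R: M = 6.87 kN·m per $
  alloy Q: M = 4.94 kN·m per $
  alloy H: M = 3.33 kN·m per $
  alloy Z: M = 1.44 kN·m per $
  alloy Y: M = 0.694 kN·m per $
Alloy A has the largest M.

alloy A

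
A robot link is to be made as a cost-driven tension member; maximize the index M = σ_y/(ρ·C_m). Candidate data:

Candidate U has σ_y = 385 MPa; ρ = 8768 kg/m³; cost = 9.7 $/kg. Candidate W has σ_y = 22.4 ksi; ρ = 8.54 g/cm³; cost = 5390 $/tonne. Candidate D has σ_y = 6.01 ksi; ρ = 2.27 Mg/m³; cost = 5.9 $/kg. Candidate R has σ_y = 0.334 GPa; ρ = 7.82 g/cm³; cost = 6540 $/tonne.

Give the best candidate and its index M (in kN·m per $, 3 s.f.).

candidate R, M = 6.53 kN·m per $

Putting every candidate on a common basis:
  candidate U: σ_y = 385.0 MPa, ρ = 8768 kg/m³, cost = 9.700 $/kg
  candidate W: σ_y = 154.4 MPa, ρ = 8540 kg/m³, cost = 5.390 $/kg
  candidate D: σ_y = 41.44 MPa, ρ = 2270 kg/m³, cost = 5.900 $/kg
  candidate R: σ_y = 334.0 MPa, ρ = 7820 kg/m³, cost = 6.540 $/kg
  candidate R: M = 6.53 kN·m per $
  candidate U: M = 4.53 kN·m per $
  candidate W: M = 3.36 kN·m per $
  candidate D: M = 3.09 kN·m per $
Candidate R has the largest M.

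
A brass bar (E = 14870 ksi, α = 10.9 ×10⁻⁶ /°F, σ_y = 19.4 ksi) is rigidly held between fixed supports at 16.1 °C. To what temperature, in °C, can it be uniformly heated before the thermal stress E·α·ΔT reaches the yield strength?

E = 14870 ksi = 102.5 GPa.
α = 10.9×10⁻⁶/°F × 9/5 = 19.6×10⁻⁶/K.
σ_y = 19.4 ksi = 133.8 MPa.
E·α·ΔT = 133.8 MPa ⇒ ΔT = 133.8 / (102.5×10³ × 19.6×10⁻⁶) = 66.50 K.
T = 16.1 + 66.50 = 82.60 °C.

82.6 °C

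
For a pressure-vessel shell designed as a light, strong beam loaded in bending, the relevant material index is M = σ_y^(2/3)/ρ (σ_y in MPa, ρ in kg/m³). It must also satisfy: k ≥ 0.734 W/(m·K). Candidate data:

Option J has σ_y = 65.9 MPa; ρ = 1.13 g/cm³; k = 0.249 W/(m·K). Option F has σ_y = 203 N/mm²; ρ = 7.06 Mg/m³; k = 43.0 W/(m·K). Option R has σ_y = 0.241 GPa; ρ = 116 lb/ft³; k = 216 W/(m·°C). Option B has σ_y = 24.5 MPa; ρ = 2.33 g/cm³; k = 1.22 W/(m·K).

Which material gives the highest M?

Screen on constraints: k ≥ 0.734 W/(m·K). Survivors: option F, option R, option B.
After converting to SI:
  option F: σ_y = 203.0 MPa, ρ = 7060 kg/m³
  option R: σ_y = 241.0 MPa, ρ = 1858 kg/m³
  option B: σ_y = 24.50 MPa, ρ = 2330 kg/m³
  option R: M = 20.8×10⁻³
  option F: M = 4.89×10⁻³
  option B: M = 3.62×10⁻³
Option R ranks first.

option R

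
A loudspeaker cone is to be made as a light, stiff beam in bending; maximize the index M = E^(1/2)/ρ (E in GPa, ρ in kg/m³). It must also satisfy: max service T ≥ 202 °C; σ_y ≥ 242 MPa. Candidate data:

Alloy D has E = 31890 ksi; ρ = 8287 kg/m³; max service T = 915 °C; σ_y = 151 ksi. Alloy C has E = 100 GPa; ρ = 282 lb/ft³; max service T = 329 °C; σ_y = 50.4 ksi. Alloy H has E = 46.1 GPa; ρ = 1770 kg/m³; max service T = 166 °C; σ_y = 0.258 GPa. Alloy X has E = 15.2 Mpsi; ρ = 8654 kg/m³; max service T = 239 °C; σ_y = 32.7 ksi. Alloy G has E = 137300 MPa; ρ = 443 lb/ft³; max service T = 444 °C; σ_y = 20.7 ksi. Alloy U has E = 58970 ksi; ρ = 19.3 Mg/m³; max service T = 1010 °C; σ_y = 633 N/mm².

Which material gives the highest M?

alloy C

Screen on constraints: max service T ≥ 202 °C; σ_y ≥ 242 MPa. Survivors: alloy D, alloy C, alloy U.
Convert each candidate to consistent units, then evaluate M:
  alloy D: E = 219.9 GPa, ρ = 8287 kg/m³
  alloy C: E = 100.0 GPa, ρ = 4517 kg/m³
  alloy U: E = 406.6 GPa, ρ = 19300 kg/m³
  alloy C: M = 2.21×10⁻³
  alloy D: M = 1.79×10⁻³
  alloy U: M = 1.04×10⁻³
Alloy C ranks first.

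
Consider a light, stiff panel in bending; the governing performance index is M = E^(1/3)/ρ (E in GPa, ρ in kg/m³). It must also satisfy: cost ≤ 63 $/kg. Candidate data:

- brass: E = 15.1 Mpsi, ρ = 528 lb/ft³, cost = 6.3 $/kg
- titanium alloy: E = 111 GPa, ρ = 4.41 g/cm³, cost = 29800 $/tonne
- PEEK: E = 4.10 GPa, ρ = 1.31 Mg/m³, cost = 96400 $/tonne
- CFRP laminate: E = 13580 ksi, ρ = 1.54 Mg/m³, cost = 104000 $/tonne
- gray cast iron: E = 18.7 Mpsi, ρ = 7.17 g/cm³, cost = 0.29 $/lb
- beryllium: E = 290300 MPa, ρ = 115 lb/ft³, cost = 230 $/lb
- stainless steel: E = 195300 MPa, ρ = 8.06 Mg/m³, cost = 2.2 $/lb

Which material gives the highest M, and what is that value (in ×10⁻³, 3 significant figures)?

Screen on constraints: cost ≤ 63 $/kg. Survivors: brass, titanium alloy, gray cast iron, stainless steel.
In SI units:
  brass: E = 104.1 GPa, ρ = 8458 kg/m³
  titanium alloy: E = 111.0 GPa, ρ = 4410 kg/m³
  gray cast iron: E = 128.9 GPa, ρ = 7170 kg/m³
  stainless steel: E = 195.3 GPa, ρ = 8060 kg/m³
  titanium alloy: M = 1.09×10⁻³
  stainless steel: M = 0.720×10⁻³
  gray cast iron: M = 0.705×10⁻³
  brass: M = 0.556×10⁻³
The maximum is for titanium alloy.

titanium alloy, M = 1.09×10⁻³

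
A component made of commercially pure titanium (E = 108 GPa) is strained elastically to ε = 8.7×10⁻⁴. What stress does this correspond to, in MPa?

σ = E·ε = 108000 MPa × 8.7×10⁻⁴ = 94.0 MPa.

94.0 MPa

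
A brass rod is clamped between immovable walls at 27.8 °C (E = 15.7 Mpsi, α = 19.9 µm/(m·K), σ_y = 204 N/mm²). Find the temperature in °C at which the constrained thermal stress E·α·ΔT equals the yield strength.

123 °C

E = 15.7 Mpsi = 108.2 GPa.
σ_y = 204 N/mm² = 204.0 MPa.
E·α·ΔT = 204.0 MPa ⇒ ΔT = 204.0 / (108.2×10³ × 19.9×10⁻⁶) = 94.70 K.
T = 27.8 + 94.70 = 122.5 °C.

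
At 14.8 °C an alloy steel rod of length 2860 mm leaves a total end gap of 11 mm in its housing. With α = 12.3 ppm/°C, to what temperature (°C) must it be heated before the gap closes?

α·L₀·ΔT = 11.0 mm ⇒ ΔT = 11.0 / (12.3×10⁻⁶ × 2860.0) = 312.7 K.
T = 14.8 + 312.7 = 327.5 °C.

327 °C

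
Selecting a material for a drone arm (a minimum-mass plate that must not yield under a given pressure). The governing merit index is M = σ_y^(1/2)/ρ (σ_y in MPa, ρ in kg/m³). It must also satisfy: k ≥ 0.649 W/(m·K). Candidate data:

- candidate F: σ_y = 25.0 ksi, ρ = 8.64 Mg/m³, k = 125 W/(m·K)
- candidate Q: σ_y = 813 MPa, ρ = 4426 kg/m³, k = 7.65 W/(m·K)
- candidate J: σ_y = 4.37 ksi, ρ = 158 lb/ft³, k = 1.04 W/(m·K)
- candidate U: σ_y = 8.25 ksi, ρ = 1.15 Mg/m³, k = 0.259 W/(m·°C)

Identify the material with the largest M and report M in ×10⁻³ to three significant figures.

Screen on constraints: k ≥ 0.649 W/(m·K). Survivors: candidate F, candidate Q, candidate J.
Putting every candidate on a common basis:
  candidate F: σ_y = 172.4 MPa, ρ = 8640 kg/m³
  candidate Q: σ_y = 813.0 MPa, ρ = 4426 kg/m³
  candidate J: σ_y = 30.13 MPa, ρ = 2531 kg/m³
  candidate Q: M = 6.44×10⁻³
  candidate J: M = 2.17×10⁻³
  candidate F: M = 1.52×10⁻³
Candidate Q has the largest M.

candidate Q, M = 6.44×10⁻³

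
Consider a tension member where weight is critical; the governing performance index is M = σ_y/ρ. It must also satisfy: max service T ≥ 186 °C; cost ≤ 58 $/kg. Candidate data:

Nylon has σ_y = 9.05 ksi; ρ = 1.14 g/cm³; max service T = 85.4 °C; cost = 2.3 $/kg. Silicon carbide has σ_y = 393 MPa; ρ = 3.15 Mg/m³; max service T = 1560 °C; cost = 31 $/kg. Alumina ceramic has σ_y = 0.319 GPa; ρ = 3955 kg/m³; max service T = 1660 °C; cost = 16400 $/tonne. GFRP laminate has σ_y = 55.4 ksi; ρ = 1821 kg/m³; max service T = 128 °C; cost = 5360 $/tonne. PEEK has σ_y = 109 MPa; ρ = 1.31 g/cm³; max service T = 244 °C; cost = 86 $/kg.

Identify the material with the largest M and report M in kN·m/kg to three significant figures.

silicon carbide, M = 125 kN·m/kg

Screen on constraints: max service T ≥ 186 °C; cost ≤ 58 $/kg. Survivors: silicon carbide, alumina ceramic.
Putting every candidate on a common basis:
  silicon carbide: σ_y = 393.0 MPa, ρ = 3150 kg/m³
  alumina ceramic: σ_y = 319.0 MPa, ρ = 3955 kg/m³
  silicon carbide: M = 125 kN·m/kg
  alumina ceramic: M = 80.7 kN·m/kg
Highest index: silicon carbide.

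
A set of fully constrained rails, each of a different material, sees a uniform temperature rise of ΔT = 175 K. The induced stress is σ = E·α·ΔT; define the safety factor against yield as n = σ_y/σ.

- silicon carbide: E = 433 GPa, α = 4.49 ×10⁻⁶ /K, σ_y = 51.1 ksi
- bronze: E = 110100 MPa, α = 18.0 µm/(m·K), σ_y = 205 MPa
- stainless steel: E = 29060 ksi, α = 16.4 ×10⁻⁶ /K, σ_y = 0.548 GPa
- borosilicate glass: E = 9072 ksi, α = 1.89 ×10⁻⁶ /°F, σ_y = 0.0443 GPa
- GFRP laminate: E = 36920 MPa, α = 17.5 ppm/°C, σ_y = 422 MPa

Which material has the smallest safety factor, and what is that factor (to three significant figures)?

bronze, n = 0.591

With everything in SI (GPa, ×10⁻⁶/K, MPa):
  silicon carbide: E = 433.0, α = 4.49, σ_y = 352.3 → σ = 340 MPa, n = 1.04
  bronze: E = 110.1, α = 18.0, σ_y = 205.0 → σ = 347 MPa, n = 0.591
  stainless steel: E = 200.4, α = 16.4, σ_y = 548.0 → σ = 575 MPa, n = 0.953
  borosilicate glass: E = 62.55, α = 3.40, σ_y = 44.30 → σ = 37.2 MPa, n = 1.19
  GFRP laminate: E = 36.92, α = 17.5, σ_y = 422.0 → σ = 113 MPa, n = 3.73
The minimum is bronze at n = 0.591.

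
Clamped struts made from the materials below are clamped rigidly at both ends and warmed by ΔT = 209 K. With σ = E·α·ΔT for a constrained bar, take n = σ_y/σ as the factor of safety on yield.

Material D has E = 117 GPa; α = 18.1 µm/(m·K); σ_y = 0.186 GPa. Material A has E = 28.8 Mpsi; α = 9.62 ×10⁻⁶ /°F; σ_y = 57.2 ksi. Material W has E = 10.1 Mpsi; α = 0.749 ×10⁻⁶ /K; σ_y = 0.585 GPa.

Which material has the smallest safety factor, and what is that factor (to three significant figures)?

Converting E to GPa, α to ×10⁻⁶/K, σ_y to MPa, then σ and n for each:
  material D: E = 117.0, α = 18.1, σ_y = 186.0 → σ = 443 MPa, n = 0.420
  material A: E = 198.6, α = 17.3, σ_y = 394.4 → σ = 719 MPa, n = 0.549
  material W: E = 69.64, α = 0.749, σ_y = 585.0 → σ = 10.9 MPa, n = 53.7
Smallest n: material D with n = 0.420.

material D, n = 0.420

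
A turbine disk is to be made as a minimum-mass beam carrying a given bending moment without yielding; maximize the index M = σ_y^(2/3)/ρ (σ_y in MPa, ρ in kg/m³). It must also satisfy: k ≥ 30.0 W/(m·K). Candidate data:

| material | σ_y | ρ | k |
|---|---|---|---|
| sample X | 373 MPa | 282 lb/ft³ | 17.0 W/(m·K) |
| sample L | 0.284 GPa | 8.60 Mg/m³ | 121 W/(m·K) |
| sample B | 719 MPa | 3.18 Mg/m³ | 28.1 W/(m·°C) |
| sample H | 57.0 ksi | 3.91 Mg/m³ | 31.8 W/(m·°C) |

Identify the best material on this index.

Screen on constraints: k ≥ 30.0 W/(m·K). Survivors: sample L, sample H.
After converting to SI:
  sample L: σ_y = 284.0 MPa, ρ = 8600 kg/m³
  sample H: σ_y = 393.0 MPa, ρ = 3910 kg/m³
  sample H: M = 13.7×10⁻³
  sample L: M = 5.02×10⁻³
The maximum is for sample H.

sample H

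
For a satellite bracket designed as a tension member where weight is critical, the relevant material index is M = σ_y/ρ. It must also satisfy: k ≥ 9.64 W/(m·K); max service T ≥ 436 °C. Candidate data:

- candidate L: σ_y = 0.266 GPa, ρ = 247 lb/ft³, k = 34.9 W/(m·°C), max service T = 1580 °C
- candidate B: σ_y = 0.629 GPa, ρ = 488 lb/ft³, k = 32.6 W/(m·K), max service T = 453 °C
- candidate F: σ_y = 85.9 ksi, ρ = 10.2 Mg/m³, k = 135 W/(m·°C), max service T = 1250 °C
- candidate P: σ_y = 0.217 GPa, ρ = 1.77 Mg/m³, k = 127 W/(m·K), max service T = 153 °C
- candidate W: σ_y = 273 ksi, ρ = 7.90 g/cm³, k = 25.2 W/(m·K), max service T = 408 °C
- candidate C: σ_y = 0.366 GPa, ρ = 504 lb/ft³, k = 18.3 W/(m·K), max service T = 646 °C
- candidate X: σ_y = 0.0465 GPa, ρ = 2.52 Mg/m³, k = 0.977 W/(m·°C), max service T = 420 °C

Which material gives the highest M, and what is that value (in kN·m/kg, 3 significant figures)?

Screen on constraints: k ≥ 9.64 W/(m·K); max service T ≥ 436 °C. Survivors: candidate L, candidate B, candidate F, candidate C.
Normalizing units and computing the index:
  candidate L: σ_y = 266.0 MPa, ρ = 3957 kg/m³
  candidate B: σ_y = 629.0 MPa, ρ = 7817 kg/m³
  candidate F: σ_y = 592.3 MPa, ρ = 10200 kg/m³
  candidate C: σ_y = 366.0 MPa, ρ = 8073 kg/m³
  candidate B: M = 80.5 kN·m/kg
  candidate L: M = 67.2 kN·m/kg
  candidate F: M = 58.1 kN·m/kg
  candidate C: M = 45.3 kN·m/kg
Candidate B ranks first.

candidate B, M = 80.5 kN·m/kg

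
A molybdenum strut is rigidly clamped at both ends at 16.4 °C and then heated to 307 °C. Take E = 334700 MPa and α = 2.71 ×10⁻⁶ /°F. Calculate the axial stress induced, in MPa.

474 MPa

E = 334700 MPa = 334.7 GPa.
α = 2.71×10⁻⁶/°F × 9/5 = 4.88×10⁻⁶/K.
ΔT = 290.6 K. Constrained thermal stress σ = E·α·ΔT = 334.7×10³ MPa × 4.88×10⁻⁶ × 290.6 = 474 MPa (compressive).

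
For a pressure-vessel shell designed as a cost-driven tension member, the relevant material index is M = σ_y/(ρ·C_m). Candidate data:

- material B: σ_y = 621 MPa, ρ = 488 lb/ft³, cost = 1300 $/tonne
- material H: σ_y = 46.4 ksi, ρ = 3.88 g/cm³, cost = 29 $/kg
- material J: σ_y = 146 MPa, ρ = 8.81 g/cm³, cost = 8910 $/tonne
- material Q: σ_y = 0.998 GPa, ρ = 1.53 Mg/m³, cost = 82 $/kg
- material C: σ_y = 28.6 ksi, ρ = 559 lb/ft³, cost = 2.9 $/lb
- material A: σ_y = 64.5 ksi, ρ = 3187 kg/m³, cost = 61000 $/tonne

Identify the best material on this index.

Convert each candidate to consistent units, then evaluate M:
  material B: σ_y = 621.0 MPa, ρ = 7817 kg/m³, cost = 1.300 $/kg
  material H: σ_y = 319.9 MPa, ρ = 3880 kg/m³, cost = 29.00 $/kg
  material J: σ_y = 146.0 MPa, ρ = 8810 kg/m³, cost = 8.910 $/kg
  material Q: σ_y = 998.0 MPa, ρ = 1530 kg/m³, cost = 82.00 $/kg
  material C: σ_y = 197.2 MPa, ρ = 8954 kg/m³, cost = 6.393 $/kg
  material A: σ_y = 444.7 MPa, ρ = 3187 kg/m³, cost = 61.00 $/kg
  material B: M = 61.1 kN·m per $
  material Q: M = 7.95 kN·m per $
  material C: M = 3.44 kN·m per $
  material H: M = 2.84 kN·m per $
  material A: M = 2.29 kN·m per $
  material J: M = 1.86 kN·m per $
The maximum is for material B.

material B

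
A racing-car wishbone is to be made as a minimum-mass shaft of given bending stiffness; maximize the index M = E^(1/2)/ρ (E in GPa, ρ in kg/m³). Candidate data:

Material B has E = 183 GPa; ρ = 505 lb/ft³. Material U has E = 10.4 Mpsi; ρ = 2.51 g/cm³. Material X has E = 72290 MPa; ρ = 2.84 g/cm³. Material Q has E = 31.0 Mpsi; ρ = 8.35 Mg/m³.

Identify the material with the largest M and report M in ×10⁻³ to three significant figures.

In SI units:
  material B: E = 183.0 GPa, ρ = 8089 kg/m³
  material U: E = 71.71 GPa, ρ = 2510 kg/m³
  material X: E = 72.29 GPa, ρ = 2840 kg/m³
  material Q: E = 213.7 GPa, ρ = 8350 kg/m³
  material U: M = 3.37×10⁻³
  material X: M = 2.99×10⁻³
  material Q: M = 1.75×10⁻³
  material B: M = 1.67×10⁻³
Material U has the largest M.

material U, M = 3.37×10⁻³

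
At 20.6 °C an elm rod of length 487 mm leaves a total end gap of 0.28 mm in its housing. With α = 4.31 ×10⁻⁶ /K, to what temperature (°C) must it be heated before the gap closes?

154 °C

α·L₀·ΔT = 0.28 mm ⇒ ΔT = 0.28 / (4.31×10⁻⁶ × 487.0) = 133.4 K.
T = 20.6 + 133.4 = 154.0 °C.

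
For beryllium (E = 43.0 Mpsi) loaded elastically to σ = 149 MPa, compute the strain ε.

5.03×10⁻⁴

E = 43.0 Mpsi = 296.5 GPa = 296500 MPa.
ε = σ/E = 149 / 296500 = 5.03×10⁻⁴.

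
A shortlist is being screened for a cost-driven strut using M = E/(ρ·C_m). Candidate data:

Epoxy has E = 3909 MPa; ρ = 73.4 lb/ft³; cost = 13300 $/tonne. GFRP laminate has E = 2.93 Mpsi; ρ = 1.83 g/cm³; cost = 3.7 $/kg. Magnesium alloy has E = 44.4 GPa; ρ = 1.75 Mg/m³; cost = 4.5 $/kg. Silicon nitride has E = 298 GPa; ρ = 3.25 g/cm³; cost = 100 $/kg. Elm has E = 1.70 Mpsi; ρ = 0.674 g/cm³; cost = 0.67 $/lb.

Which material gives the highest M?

elm

In SI units:
  epoxy: E = 3.909 GPa, ρ = 1176 kg/m³, cost = 13.30 $/kg
  GFRP laminate: E = 20.20 GPa, ρ = 1830 kg/m³, cost = 3.700 $/kg
  magnesium alloy: E = 44.40 GPa, ρ = 1750 kg/m³, cost = 4.500 $/kg
  silicon nitride: E = 298.0 GPa, ρ = 3250 kg/m³, cost = 100.0 $/kg
  elm: E = 11.72 GPa, ρ = 674.0 kg/m³, cost = 1.477 $/kg
  elm: M = 11.8 MN·m per $
  magnesium alloy: M = 5.64 MN·m per $
  GFRP laminate: M = 2.98 MN·m per $
  silicon nitride: M = 0.917 MN·m per $
  epoxy: M = 0.250 MN·m per $
The maximum is for elm.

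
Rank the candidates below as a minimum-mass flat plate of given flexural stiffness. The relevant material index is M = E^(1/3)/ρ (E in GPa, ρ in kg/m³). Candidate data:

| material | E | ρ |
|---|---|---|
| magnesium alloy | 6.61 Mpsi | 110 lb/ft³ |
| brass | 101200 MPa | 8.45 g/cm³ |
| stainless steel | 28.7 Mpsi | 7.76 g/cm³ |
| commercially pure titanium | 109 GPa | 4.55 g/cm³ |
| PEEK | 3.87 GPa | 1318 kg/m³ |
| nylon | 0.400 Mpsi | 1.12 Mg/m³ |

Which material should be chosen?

After converting to SI:
  magnesium alloy: E = 45.57 GPa, ρ = 1762 kg/m³
  brass: E = 101.2 GPa, ρ = 8450 kg/m³
  stainless steel: E = 197.9 GPa, ρ = 7760 kg/m³
  commercially pure titanium: E = 109.0 GPa, ρ = 4550 kg/m³
  PEEK: E = 3.870 GPa, ρ = 1318 kg/m³
  nylon: E = 2.758 GPa, ρ = 1120 kg/m³
  magnesium alloy: M = 2.03×10⁻³
  nylon: M = 1.25×10⁻³
  PEEK: M = 1.19×10⁻³
  commercially pure titanium: M = 1.05×10⁻³
  stainless steel: M = 0.751×10⁻³
  brass: M = 0.551×10⁻³
Magnesium alloy has the largest M.

magnesium alloy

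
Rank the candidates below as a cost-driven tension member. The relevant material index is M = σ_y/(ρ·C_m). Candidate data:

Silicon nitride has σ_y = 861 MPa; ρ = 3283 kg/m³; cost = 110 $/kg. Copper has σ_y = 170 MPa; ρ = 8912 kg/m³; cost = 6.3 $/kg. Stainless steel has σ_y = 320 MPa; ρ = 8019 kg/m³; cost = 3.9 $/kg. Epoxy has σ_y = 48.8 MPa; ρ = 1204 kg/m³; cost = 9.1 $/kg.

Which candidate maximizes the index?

stainless steel

Evaluate M for each candidate:
  stainless steel: M = 10.2 kN·m per $
  epoxy: M = 4.45 kN·m per $
  copper: M = 3.03 kN·m per $
  silicon nitride: M = 2.38 kN·m per $
The maximum is for stainless steel.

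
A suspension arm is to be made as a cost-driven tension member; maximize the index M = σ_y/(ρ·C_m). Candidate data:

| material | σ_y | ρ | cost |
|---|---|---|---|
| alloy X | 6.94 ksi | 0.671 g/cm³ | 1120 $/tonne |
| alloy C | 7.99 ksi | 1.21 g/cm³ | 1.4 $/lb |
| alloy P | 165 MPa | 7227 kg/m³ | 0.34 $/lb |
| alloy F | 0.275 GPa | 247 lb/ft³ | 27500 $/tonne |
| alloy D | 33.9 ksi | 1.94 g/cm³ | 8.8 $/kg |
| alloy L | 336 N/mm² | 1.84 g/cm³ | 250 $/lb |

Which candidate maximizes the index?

alloy X

Convert each candidate to consistent units, then evaluate M:
  alloy X: σ_y = 47.85 MPa, ρ = 671.0 kg/m³, cost = 1.120 $/kg
  alloy C: σ_y = 55.09 MPa, ρ = 1210 kg/m³, cost = 3.086 $/kg
  alloy P: σ_y = 165.0 MPa, ρ = 7227 kg/m³, cost = 0.7496 $/kg
  alloy F: σ_y = 275.0 MPa, ρ = 3957 kg/m³, cost = 27.50 $/kg
  alloy D: σ_y = 233.7 MPa, ρ = 1940 kg/m³, cost = 8.800 $/kg
  alloy L: σ_y = 336.0 MPa, ρ = 1840 kg/m³, cost = 551.1 $/kg
  alloy X: M = 63.7 kN·m per $
  alloy P: M = 30.5 kN·m per $
  alloy C: M = 14.8 kN·m per $
  alloy D: M = 13.7 kN·m per $
  alloy F: M = 2.53 kN·m per $
  alloy L: M = 0.331 kN·m per $
Highest index: alloy X.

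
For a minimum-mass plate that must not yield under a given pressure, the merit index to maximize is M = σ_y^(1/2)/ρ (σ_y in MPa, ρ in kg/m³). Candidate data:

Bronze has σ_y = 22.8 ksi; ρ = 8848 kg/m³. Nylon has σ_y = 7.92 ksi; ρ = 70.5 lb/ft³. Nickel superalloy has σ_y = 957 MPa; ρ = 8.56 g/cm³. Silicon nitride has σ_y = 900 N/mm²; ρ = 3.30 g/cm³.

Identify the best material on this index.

Convert each candidate to consistent units, then evaluate M:
  bronze: σ_y = 157.2 MPa, ρ = 8848 kg/m³
  nylon: σ_y = 54.61 MPa, ρ = 1129 kg/m³
  nickel superalloy: σ_y = 957.0 MPa, ρ = 8560 kg/m³
  silicon nitride: σ_y = 900.0 MPa, ρ = 3300 kg/m³
  silicon nitride: M = 9.09×10⁻³
  nylon: M = 6.54×10⁻³
  nickel superalloy: M = 3.61×10⁻³
  bronze: M = 1.42×10⁻³
Silicon nitride has the largest M.

silicon nitride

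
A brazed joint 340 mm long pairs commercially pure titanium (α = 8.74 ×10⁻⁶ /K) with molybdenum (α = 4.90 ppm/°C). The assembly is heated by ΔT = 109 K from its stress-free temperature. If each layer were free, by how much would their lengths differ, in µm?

142 µm

Δα = |8.74 − 4.90|×10⁻⁶/K = 3.84×10⁻⁶/K.
ΔL_mismatch = Δα·L·ΔT = 3.84×10⁻⁶ × 340.0 mm × 109.0 K = 142 µm.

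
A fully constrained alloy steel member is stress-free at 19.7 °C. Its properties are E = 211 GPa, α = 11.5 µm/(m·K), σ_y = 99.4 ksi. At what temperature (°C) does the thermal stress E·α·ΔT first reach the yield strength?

σ_y = 99.4 ksi = 685.3 MPa.
E·α·ΔT = 685.3 MPa ⇒ ΔT = 685.3 / (211.0×10³ × 11.5×10⁻⁶) = 282.4 K.
T = 19.7 + 282.4 = 302.1 °C.

302 °C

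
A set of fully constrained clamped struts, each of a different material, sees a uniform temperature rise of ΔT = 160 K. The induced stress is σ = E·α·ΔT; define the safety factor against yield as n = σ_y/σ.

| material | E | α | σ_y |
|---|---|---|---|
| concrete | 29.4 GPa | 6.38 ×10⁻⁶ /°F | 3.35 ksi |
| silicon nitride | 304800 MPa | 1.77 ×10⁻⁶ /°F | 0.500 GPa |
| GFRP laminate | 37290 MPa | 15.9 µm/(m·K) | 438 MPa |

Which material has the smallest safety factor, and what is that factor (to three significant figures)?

Converting E to GPa, α to ×10⁻⁶/K, σ_y to MPa, then σ and n for each:
  concrete: E = 29.40, α = 11.5, σ_y = 23.10 → σ = 54.0 MPa, n = 0.428
  silicon nitride: E = 304.8, α = 3.19, σ_y = 500.0 → σ = 155 MPa, n = 3.22
  GFRP laminate: E = 37.29, α = 15.9, σ_y = 438.0 → σ = 94.9 MPa, n = 4.62
The minimum is concrete at n = 0.428.

concrete, n = 0.428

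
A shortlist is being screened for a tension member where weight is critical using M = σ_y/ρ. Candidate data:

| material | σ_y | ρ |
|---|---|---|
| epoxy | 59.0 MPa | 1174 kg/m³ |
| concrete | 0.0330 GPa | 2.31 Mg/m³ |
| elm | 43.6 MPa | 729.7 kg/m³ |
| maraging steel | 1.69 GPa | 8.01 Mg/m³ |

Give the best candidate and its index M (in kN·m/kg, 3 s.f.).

maraging steel, M = 211 kN·m/kg

In SI units:
  epoxy: σ_y = 59.00 MPa, ρ = 1174 kg/m³
  concrete: σ_y = 33.00 MPa, ρ = 2310 kg/m³
  elm: σ_y = 43.60 MPa, ρ = 729.7 kg/m³
  maraging steel: σ_y = 1690 MPa, ρ = 8010 kg/m³
  maraging steel: M = 211 kN·m/kg
  elm: M = 59.8 kN·m/kg
  epoxy: M = 50.3 kN·m/kg
  concrete: M = 14.3 kN·m/kg
Highest index: maraging steel.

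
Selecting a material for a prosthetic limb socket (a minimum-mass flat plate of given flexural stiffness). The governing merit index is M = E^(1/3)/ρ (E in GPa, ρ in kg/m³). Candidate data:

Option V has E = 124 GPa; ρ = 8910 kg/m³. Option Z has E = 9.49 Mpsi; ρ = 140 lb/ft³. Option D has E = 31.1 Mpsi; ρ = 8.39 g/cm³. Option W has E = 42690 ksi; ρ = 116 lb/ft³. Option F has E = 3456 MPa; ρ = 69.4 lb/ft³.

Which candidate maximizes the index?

In SI units:
  option V: E = 124.0 GPa, ρ = 8910 kg/m³
  option Z: E = 65.43 GPa, ρ = 2243 kg/m³
  option D: E = 214.4 GPa, ρ = 8390 kg/m³
  option W: E = 294.3 GPa, ρ = 1858 kg/m³
  option F: E = 3.456 GPa, ρ = 1112 kg/m³
  option W: M = 3.58×10⁻³
  option Z: M = 1.80×10⁻³
  option F: M = 1.36×10⁻³
  option D: M = 0.713×10⁻³
  option V: M = 0.560×10⁻³
Option W ranks first.

option W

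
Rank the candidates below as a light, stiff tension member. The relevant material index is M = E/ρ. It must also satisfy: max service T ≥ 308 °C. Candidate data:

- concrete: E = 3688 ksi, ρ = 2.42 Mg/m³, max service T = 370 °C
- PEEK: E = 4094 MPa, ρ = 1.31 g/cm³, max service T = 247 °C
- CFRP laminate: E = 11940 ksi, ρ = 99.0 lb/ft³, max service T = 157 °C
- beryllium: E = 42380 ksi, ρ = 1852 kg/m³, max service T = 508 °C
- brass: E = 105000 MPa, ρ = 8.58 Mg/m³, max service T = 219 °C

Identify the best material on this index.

Screen on constraints: max service T ≥ 308 °C. Survivors: concrete, beryllium.
After converting to SI:
  concrete: E = 25.43 GPa, ρ = 2420 kg/m³
  beryllium: E = 292.2 GPa, ρ = 1852 kg/m³
  beryllium: M = 158 MN·m/kg
  concrete: M = 10.5 MN·m/kg
Beryllium ranks first.

beryllium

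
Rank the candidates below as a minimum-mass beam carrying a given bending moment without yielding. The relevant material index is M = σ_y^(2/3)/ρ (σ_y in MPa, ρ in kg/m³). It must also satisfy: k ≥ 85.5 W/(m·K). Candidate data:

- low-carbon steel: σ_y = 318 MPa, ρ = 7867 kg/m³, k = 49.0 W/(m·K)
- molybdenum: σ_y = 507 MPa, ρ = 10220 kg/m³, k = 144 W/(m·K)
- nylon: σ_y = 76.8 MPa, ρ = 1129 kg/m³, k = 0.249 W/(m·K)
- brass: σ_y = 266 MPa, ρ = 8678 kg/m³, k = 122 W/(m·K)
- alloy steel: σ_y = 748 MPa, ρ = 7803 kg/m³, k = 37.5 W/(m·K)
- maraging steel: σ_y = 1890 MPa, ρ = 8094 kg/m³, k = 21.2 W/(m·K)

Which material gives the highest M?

Screen on constraints: k ≥ 85.5 W/(m·K). Survivors: molybdenum, brass.
Per-candidate index values:
  molybdenum: M = 6.22×10⁻³
  brass: M = 4.77×10⁻³
Molybdenum ranks first.

molybdenum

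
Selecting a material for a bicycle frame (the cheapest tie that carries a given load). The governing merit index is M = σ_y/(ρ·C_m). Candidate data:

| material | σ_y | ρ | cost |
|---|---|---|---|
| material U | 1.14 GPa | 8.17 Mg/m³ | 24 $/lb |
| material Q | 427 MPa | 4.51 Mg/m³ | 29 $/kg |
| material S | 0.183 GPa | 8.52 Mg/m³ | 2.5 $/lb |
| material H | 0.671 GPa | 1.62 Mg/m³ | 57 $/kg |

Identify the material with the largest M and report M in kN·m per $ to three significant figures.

material H, M = 7.27 kN·m per $

Convert each candidate to consistent units, then evaluate M:
  material U: σ_y = 1140 MPa, ρ = 8170 kg/m³, cost = 52.91 $/kg
  material Q: σ_y = 427.0 MPa, ρ = 4510 kg/m³, cost = 29.00 $/kg
  material S: σ_y = 183.0 MPa, ρ = 8520 kg/m³, cost = 5.511 $/kg
  material H: σ_y = 671.0 MPa, ρ = 1620 kg/m³, cost = 57.00 $/kg
  material H: M = 7.27 kN·m per $
  material S: M = 3.90 kN·m per $
  material Q: M = 3.26 kN·m per $
  material U: M = 2.64 kN·m per $
Highest index: material H.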